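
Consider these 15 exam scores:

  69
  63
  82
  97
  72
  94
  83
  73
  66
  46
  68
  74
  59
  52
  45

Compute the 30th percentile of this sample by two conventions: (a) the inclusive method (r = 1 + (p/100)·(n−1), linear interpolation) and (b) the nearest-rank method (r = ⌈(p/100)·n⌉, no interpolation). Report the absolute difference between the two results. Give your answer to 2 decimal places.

0.60

Sorted: 45, 46, 52, 59, 63, 66, 68, 69, 72, 73, 74, 82, 83, 94, 97.
n = 15.
(a) r = 5.2; between ranks 5 (63) and 6 (66): 63.6.
(b) the nearest-rank method: rank 5 → 63.
|63.6 − 63| = 0.6.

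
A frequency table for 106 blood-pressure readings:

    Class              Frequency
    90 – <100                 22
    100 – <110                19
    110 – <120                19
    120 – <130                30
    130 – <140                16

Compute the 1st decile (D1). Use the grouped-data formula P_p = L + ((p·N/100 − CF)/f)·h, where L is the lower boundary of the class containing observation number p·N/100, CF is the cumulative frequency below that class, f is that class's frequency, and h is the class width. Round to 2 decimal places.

N = 106; target position k = 10/100 · 106 = 10.6.
Cumulative frequencies: 22, 41, 60, 90, 106.
Observation 10.6 falls in the class 90 – <100.
L = 90, CF = 0, f = 22, h = 10.
P10 = 90 + ((10.6 − 0)/22)·10 = 90 + 4.81818 = 94.8182.

94.82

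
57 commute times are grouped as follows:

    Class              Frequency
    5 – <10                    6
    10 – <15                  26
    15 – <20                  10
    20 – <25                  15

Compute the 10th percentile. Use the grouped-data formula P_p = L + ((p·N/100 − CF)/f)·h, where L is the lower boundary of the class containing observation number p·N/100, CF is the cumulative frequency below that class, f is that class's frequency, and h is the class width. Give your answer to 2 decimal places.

N = 57; target position k = 10/100 · 57 = 5.7.
Cumulative frequencies: 6, 32, 42, 57.
Observation 5.7 falls in the class 5 – <10.
L = 5, CF = 0, f = 6, h = 5.
P10 = 5 + ((5.7 − 0)/6)·5 = 5 + 4.75 = 9.75.

9.75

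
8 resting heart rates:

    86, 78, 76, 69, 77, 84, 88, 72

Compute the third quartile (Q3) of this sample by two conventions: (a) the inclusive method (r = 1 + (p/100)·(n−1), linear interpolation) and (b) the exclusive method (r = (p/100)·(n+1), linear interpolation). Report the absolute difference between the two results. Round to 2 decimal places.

1.00

Sorted: 69, 72, 76, 77, 78, 84, 86, 88.
n = 8.
(a) r = 6.25; between ranks 6 (84) and 7 (86): 84.5.
(b) r = 6.75; between ranks 6 (84) and 7 (86): 85.5.
|84.5 − 85.5| = 1.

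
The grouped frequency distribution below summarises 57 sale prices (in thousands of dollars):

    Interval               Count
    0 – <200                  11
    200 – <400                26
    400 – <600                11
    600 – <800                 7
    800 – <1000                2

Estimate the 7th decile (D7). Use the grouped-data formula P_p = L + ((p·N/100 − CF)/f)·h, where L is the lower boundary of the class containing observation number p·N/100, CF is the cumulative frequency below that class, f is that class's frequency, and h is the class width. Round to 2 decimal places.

452.73

N = 57; target position k = 70/100 · 57 = 39.9.
Cumulative frequencies: 11, 37, 48, 55, 57.
Observation 39.9 falls in the class 400 – <600.
L = 400, CF = 37, f = 11, h = 200.
P70 = 400 + ((39.9 − 37)/11)·200 = 400 + 52.7273 = 452.727.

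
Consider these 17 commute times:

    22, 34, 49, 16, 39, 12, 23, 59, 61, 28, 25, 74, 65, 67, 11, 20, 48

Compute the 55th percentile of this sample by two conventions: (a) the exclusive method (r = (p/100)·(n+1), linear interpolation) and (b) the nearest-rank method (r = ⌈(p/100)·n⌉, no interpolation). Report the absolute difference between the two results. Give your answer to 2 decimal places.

0.50

Sorted: 11, 12, 16, 20, 22, 23, 25, 28, 34, 39, 48, 49, 59, 61, 65, 67, 74.
n = 17.
(a) r = 9.9; between ranks 9 (34) and 10 (39): 38.5.
(b) the nearest-rank method: rank 10 → 39.
|38.5 − 39| = 0.5.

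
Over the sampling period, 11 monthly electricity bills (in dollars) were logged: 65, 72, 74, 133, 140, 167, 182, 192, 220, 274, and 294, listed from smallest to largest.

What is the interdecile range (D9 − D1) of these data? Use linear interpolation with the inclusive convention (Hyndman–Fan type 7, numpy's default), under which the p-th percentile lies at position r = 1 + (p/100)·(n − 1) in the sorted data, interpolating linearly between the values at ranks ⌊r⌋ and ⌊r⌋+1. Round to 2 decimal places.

n = 11.
P10: r = 2 (integer) → 72.
P90: r = 10 (integer) → 274.
Difference: 274 − 72 = 202.

202.00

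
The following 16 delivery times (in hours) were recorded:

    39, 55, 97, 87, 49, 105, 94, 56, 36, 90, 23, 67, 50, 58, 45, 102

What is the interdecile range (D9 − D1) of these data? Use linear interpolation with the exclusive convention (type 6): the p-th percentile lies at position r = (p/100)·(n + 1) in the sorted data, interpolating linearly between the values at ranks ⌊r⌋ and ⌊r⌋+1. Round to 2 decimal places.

Sorted: 23, 36, 39, 45, 49, 50, 55, 56, 58, 67, 87, 90, 94, 97, 102, 105.
n = 16.
P10: r = 1.7; ranks 1–2 are 23, 36; interpolating gives 32.1.
P90: r = 15.3; ranks 15–16 are 102, 105; interpolating gives 102.9.
Difference: 102.9 − 32.1 = 70.8.

70.80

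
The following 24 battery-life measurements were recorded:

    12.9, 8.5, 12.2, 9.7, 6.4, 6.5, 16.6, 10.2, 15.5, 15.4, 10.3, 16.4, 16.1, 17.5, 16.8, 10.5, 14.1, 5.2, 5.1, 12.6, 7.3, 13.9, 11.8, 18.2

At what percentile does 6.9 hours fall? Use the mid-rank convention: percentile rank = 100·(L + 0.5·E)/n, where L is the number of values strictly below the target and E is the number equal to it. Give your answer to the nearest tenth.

Sorted: 5.1, 5.2, 6.4, 6.5, 7.3, 8.5, 9.7, 10.2, 10.3, 10.5, 11.8, 12.2, 12.6, 12.9, 13.9, 14.1, 15.4, 15.5, 16.1, 16.4, 16.6, 16.8, 17.5, 18.2.
Count below 6.9: L = 4; count equal: E = 0; n = 24.
Percentile rank = 100·(4 + 0.5·0)/24 = 100·4/24 = 16.67.

16.7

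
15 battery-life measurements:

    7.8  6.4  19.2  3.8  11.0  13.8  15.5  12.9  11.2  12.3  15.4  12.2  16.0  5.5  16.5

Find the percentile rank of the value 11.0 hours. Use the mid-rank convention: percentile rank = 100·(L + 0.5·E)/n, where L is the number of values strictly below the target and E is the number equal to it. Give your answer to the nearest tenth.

Sorted: 3.8, 5.5, 6.4, 7.8, 11.0, 11.2, 12.2, 12.3, 12.9, 13.8, 15.4, 15.5, 16.0, 16.5, 19.2.
Count below 11.0: L = 4; count equal: E = 1; n = 15.
Percentile rank = 100·(4 + 0.5·1)/15 = 100·4.5/15 = 30.

30.0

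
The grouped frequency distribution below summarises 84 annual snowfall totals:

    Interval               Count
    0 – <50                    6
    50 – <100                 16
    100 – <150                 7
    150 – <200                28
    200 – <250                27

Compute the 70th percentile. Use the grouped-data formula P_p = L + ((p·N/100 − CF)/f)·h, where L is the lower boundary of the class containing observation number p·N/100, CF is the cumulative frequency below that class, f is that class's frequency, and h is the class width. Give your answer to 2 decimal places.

N = 84; target position k = 70/100 · 84 = 58.8.
Cumulative frequencies: 6, 22, 29, 57, 84.
Observation 58.8 falls in the class 200 – <250.
L = 200, CF = 57, f = 27, h = 50.
P70 = 200 + ((58.8 − 57)/27)·50 = 200 + 3.33333 = 203.333.

203.33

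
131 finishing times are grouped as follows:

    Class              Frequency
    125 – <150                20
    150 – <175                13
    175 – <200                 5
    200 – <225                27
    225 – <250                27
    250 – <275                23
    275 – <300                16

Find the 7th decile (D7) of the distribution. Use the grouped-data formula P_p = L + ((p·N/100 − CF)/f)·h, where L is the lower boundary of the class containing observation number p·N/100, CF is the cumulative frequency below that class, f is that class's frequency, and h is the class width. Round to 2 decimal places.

N = 131; target position k = 70/100 · 131 = 91.7.
Cumulative frequencies: 20, 33, 38, 65, 92, 115, 131.
Observation 91.7 falls in the class 225 – <250.
L = 225, CF = 65, f = 27, h = 25.
P70 = 225 + ((91.7 − 65)/27)·25 = 225 + 24.7222 = 249.722.

249.72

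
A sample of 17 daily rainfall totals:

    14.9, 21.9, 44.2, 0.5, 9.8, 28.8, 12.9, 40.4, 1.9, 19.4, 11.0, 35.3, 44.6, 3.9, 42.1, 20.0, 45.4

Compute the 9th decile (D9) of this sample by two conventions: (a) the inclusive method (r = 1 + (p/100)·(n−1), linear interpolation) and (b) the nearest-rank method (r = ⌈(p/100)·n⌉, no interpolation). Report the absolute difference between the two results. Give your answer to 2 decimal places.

0.24

Sorted: 0.5, 1.9, 3.9, 9.8, 11.0, 12.9, 14.9, 19.4, 20.0, 21.9, 28.8, 35.3, 40.4, 42.1, 44.2, 44.6, 45.4.
n = 17.
(a) r = 15.4; between ranks 15 (44.2) and 16 (44.6): 44.36.
(b) the nearest-rank method: rank 16 → 44.6.
|44.36 − 44.6| = 0.24.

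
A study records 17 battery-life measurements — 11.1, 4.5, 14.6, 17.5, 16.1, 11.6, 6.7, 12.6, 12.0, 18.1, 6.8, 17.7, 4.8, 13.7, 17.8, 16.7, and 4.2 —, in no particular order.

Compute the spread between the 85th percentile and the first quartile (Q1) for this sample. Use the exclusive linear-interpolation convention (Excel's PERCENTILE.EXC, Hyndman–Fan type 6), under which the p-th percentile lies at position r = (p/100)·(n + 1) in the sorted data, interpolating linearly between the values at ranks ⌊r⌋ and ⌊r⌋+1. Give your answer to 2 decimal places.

Sorted: 4.2, 4.5, 4.8, 6.7, 6.8, 11.1, 11.6, 12.0, 12.6, 13.7, 14.6, 16.1, 16.7, 17.5, 17.7, 17.8, 18.1.
n = 17.
P25: r = 4.5; ranks 4–5 are 6.7, 6.8; interpolating gives 6.75.
P85: r = 15.3; ranks 15–16 are 17.7, 17.8; interpolating gives 17.73.
Difference: 17.73 − 6.75 = 10.98.

10.98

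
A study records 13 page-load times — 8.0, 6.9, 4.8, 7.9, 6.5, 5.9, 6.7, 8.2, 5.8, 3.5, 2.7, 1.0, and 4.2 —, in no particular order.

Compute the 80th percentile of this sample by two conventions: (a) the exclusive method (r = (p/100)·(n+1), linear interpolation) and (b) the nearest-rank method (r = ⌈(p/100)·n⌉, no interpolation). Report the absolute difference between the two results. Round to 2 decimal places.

Sorted: 1.0, 2.7, 3.5, 4.2, 4.8, 5.8, 5.9, 6.5, 6.7, 6.9, 7.9, 8.0, 8.2.
n = 13.
(a) r = 11.2; between ranks 11 (7.9) and 12 (8.0): 7.92.
(b) the nearest-rank method: rank 11 → 7.9.
|7.92 − 7.9| = 0.02.

0.02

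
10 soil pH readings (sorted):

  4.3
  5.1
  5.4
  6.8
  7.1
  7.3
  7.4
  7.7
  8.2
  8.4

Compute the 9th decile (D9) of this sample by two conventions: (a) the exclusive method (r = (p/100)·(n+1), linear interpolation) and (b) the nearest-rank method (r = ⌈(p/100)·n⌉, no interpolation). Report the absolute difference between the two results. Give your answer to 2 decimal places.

0.18

n = 10.
(a) r = 9.9; between ranks 9 (8.2) and 10 (8.4): 8.38.
(b) the nearest-rank method: rank 9 → 8.2.
|8.38 − 8.2| = 0.18.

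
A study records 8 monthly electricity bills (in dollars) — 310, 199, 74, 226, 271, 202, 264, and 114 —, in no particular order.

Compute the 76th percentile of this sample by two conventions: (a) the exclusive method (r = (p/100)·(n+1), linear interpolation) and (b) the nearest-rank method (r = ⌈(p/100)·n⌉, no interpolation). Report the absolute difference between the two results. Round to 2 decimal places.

Sorted: 74, 114, 199, 202, 226, 264, 271, 310.
n = 8.
(a) r = 6.84; between ranks 6 (264) and 7 (271): 269.88.
(b) the nearest-rank method: rank 7 → 271.
|269.88 − 271| = 1.12.

1.12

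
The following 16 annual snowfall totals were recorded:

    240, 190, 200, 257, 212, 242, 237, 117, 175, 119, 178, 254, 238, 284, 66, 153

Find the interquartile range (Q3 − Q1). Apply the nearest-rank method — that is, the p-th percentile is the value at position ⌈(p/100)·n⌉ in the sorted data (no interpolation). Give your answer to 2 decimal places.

87.00

Sorted: 66, 117, 119, 153, 175, 178, 190, 200, 212, 237, 238, 240, 242, 254, 257, 284.
n = 16.
P25: rank ⌈25/100·16⌉ = 4 → 153.
P75: rank ⌈75/100·16⌉ = 12 → 240.
Difference: 240 − 153 = 87.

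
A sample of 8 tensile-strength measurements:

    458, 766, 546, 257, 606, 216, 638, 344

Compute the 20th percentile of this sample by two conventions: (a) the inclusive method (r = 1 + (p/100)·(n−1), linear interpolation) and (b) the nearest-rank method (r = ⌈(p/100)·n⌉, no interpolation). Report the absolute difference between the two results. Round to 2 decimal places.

Sorted: 216, 257, 344, 458, 546, 606, 638, 766.
n = 8.
(a) r = 2.4; between ranks 2 (257) and 3 (344): 291.8.
(b) the nearest-rank method: rank 2 → 257.
|291.8 − 257| = 34.8.

34.80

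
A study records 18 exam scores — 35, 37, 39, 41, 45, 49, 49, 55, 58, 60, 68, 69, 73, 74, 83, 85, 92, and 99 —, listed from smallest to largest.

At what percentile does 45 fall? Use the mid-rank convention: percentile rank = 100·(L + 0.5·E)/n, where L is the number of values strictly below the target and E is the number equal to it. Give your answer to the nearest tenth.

Count below 45: L = 4; count equal: E = 1; n = 18.
Percentile rank = 100·(4 + 0.5·1)/18 = 100·4.5/18 = 25.

25.0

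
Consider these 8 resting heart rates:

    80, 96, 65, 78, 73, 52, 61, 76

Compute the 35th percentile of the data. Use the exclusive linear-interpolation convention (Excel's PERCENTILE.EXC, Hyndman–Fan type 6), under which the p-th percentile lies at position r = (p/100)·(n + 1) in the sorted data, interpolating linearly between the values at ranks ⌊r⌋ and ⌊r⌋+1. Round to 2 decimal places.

66.20

Sorted: 52, 61, 65, 73, 76, 78, 80, 96.
n = 8.
r = (35/100)·(8 + 1) = 3.15.
Rank 3 is 65 and rank 4 is 73.
Interpolate: 65 + 0.15·(73 − 65) = 65 + 0.15·8 = 66.2.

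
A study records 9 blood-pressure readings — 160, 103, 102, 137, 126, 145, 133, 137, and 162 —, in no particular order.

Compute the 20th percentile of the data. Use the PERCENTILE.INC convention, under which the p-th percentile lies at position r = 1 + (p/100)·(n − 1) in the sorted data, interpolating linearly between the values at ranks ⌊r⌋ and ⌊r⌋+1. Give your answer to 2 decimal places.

116.80

Sorted: 102, 103, 126, 133, 137, 137, 145, 160, 162.
n = 9.
r = 1 + (20/100)·(9 − 1) = 1 + 1.6 = 2.6.
Rank 2 is 103 and rank 3 is 126.
Interpolate: 103 + 0.6·(126 − 103) = 103 + 0.6·23 = 116.8.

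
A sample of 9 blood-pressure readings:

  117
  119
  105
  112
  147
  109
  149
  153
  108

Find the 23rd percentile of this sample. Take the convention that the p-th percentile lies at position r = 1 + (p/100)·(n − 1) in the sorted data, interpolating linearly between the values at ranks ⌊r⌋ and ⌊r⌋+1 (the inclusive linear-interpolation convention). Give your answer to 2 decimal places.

Sorted: 105, 108, 109, 112, 117, 119, 147, 149, 153.
n = 9.
r = 1 + (23/100)·(9 − 1) = 1 + 1.84 = 2.84.
Rank 2 is 108 and rank 3 is 109.
Interpolate: 108 + 0.84·(109 − 108) = 108 + 0.84·1 = 108.84.

108.84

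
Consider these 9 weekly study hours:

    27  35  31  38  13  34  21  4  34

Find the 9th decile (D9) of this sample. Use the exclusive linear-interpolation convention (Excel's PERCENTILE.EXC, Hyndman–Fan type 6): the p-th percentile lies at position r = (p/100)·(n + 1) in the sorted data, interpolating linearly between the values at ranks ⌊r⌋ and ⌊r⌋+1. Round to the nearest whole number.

Sorted: 4, 13, 21, 27, 31, 34, 34, 35, 38.
n = 9.
r = (90/100)·(9 + 1) = 9.
r is an integer, so P90 is the value at rank 9: 38.

38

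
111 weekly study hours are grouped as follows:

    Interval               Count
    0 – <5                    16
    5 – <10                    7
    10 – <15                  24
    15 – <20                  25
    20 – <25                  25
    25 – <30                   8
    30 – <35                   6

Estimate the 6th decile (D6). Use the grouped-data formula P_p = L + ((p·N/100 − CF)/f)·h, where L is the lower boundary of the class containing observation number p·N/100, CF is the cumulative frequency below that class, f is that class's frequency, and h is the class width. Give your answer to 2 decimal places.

18.92

N = 111; target position k = 60/100 · 111 = 66.6.
Cumulative frequencies: 16, 23, 47, 72, 97, 105, 111.
Observation 66.6 falls in the class 15 – <20.
L = 15, CF = 47, f = 25, h = 5.
P60 = 15 + ((66.6 − 47)/25)·5 = 15 + 3.92 = 18.92.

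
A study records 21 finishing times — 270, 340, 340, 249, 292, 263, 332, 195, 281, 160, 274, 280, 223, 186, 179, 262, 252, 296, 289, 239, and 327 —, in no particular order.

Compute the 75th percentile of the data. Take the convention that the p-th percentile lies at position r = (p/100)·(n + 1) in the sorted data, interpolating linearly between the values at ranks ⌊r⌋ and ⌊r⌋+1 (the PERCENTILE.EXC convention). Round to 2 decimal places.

Sorted: 160, 179, 186, 195, 223, 239, 249, 252, 262, 263, 270, 274, 280, 281, 289, 292, 296, 327, 332, 340, 340.
n = 21.
r = (75/100)·(21 + 1) = 16.5.
Rank 16 is 292 and rank 17 is 296.
Interpolate: 292 + 0.5·(296 − 292) = 292 + 0.5·4 = 294.

294.00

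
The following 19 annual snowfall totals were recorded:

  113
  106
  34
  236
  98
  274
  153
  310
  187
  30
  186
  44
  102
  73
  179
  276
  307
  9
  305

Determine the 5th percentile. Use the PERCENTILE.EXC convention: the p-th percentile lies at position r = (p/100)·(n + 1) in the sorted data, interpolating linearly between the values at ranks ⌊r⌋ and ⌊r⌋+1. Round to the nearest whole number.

9

Sorted: 9, 30, 34, 44, 73, 98, 102, 106, 113, 153, 179, 186, 187, 236, 274, 276, 305, 307, 310.
n = 19.
r = (5/100)·(19 + 1) = 1.
r is an integer, so P5 is the value at rank 1: 9.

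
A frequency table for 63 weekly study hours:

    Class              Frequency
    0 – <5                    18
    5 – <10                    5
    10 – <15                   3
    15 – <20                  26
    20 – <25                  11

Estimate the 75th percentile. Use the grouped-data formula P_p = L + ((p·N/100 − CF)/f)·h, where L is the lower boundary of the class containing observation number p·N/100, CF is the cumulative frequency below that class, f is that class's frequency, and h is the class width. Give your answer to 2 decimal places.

N = 63; target position k = 75/100 · 63 = 47.25.
Cumulative frequencies: 18, 23, 26, 52, 63.
Observation 47.25 falls in the class 15 – <20.
L = 15, CF = 26, f = 26, h = 5.
P75 = 15 + ((47.25 − 26)/26)·5 = 15 + 4.08654 = 19.0865.

19.09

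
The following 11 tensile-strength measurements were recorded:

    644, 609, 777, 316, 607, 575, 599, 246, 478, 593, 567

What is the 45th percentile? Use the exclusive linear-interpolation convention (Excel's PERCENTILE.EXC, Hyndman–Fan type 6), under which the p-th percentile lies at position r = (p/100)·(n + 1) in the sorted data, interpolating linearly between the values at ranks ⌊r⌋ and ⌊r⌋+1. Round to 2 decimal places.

582.20

Sorted: 246, 316, 478, 567, 575, 593, 599, 607, 609, 644, 777.
n = 11.
r = (45/100)·(11 + 1) = 5.4.
Rank 5 is 575 and rank 6 is 593.
Interpolate: 575 + 0.4·(593 − 575) = 575 + 0.4·18 = 582.2.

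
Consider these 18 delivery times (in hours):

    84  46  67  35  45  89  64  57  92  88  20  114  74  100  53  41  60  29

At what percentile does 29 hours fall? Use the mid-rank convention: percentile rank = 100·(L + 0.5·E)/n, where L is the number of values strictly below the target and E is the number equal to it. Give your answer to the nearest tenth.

8.3

Sorted: 20, 29, 35, 41, 45, 46, 53, 57, 60, 64, 67, 74, 84, 88, 89, 92, 100, 114.
Count below 29: L = 1; count equal: E = 1; n = 18.
Percentile rank = 100·(1 + 0.5·1)/18 = 100·1.5/18 = 8.333.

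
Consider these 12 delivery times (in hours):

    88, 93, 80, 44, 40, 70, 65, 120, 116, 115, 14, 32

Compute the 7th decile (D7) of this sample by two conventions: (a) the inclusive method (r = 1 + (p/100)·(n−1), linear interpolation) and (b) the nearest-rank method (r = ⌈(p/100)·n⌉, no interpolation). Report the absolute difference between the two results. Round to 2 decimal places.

Sorted: 14, 32, 40, 44, 65, 70, 80, 88, 93, 115, 116, 120.
n = 12.
(a) r = 8.7; between ranks 8 (88) and 9 (93): 91.5.
(b) the nearest-rank method: rank 9 → 93.
|91.5 − 93| = 1.5.

1.50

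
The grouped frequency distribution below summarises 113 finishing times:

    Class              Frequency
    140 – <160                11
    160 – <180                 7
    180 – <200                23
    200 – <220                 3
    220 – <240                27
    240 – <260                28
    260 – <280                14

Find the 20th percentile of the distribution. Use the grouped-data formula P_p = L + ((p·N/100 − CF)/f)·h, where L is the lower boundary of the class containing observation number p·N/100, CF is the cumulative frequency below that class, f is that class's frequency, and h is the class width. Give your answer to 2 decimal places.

184.00

N = 113; target position k = 20/100 · 113 = 22.6.
Cumulative frequencies: 11, 18, 41, 44, 71, 99, 113.
Observation 22.6 falls in the class 180 – <200.
L = 180, CF = 18, f = 23, h = 20.
P20 = 180 + ((22.6 − 18)/23)·20 = 180 + 4 = 184.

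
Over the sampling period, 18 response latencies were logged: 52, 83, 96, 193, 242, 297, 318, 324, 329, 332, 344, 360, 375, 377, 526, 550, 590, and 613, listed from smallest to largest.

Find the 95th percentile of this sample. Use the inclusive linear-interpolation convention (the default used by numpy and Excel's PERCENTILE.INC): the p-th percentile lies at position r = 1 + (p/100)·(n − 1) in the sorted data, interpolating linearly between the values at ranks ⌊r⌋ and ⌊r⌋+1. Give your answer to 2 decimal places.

n = 18.
r = 1 + (95/100)·(18 − 1) = 1 + 16.15 = 17.15.
Rank 17 is 590 and rank 18 is 613.
Interpolate: 590 + 0.15·(613 − 590) = 590 + 0.15·23 = 593.45.

593.45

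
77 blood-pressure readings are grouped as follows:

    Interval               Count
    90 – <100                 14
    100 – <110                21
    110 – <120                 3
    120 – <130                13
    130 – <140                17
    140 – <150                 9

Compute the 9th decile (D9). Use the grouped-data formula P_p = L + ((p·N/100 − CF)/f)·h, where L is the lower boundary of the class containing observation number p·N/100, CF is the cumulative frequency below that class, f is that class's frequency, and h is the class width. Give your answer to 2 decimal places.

141.44

N = 77; target position k = 90/100 · 77 = 69.3.
Cumulative frequencies: 14, 35, 38, 51, 68, 77.
Observation 69.3 falls in the class 140 – <150.
L = 140, CF = 68, f = 9, h = 10.
P90 = 140 + ((69.3 − 68)/9)·10 = 140 + 1.44444 = 141.444.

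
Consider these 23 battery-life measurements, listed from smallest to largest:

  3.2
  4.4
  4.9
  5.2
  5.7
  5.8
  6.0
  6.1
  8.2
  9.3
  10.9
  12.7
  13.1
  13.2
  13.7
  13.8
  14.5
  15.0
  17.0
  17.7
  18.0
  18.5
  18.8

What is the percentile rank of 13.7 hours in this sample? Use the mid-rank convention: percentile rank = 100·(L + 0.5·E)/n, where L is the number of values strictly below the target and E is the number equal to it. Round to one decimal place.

Count below 13.7: L = 14; count equal: E = 1; n = 23.
Percentile rank = 100·(14 + 0.5·1)/23 = 100·14.5/23 = 63.04.

63.0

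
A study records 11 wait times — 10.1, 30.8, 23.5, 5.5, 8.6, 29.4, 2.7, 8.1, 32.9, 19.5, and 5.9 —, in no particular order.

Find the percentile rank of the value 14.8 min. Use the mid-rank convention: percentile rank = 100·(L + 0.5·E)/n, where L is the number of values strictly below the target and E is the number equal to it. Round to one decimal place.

54.5

Sorted: 2.7, 5.5, 5.9, 8.1, 8.6, 10.1, 19.5, 23.5, 29.4, 30.8, 32.9.
Count below 14.8: L = 6; count equal: E = 0; n = 11.
Percentile rank = 100·(6 + 0.5·0)/11 = 100·6/11 = 54.55.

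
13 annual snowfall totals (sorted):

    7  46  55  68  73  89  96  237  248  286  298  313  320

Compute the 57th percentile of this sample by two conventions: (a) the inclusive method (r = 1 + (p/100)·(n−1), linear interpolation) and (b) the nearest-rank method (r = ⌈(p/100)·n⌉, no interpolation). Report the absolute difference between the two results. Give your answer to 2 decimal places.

n = 13.
(a) r = 7.84; between ranks 7 (96) and 8 (237): 214.44.
(b) the nearest-rank method: rank 8 → 237.
|214.44 − 237| = 22.56.

22.56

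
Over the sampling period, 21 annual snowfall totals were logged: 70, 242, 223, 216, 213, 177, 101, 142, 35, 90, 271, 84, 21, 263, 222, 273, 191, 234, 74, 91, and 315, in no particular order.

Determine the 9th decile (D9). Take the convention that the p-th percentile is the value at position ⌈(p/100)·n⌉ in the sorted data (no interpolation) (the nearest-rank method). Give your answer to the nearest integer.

Sorted: 21, 35, 70, 74, 84, 90, 91, 101, 142, 177, 191, 213, 216, 222, 223, 234, 242, 263, 271, 273, 315.
n = 21.
Position = ⌈90/100 · 21⌉ = ⌈18.9⌉ = 19.
The value at rank 19 is 271.

271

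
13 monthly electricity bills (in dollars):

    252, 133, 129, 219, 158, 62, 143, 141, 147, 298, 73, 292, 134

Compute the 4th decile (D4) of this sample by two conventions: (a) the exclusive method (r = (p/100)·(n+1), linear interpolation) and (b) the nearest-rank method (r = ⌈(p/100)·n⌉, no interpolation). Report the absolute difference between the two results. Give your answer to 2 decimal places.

Sorted: 62, 73, 129, 133, 134, 141, 143, 147, 158, 219, 252, 292, 298.
n = 13.
(a) r = 5.6; between ranks 5 (134) and 6 (141): 138.2.
(b) the nearest-rank method: rank 6 → 141.
|138.2 − 141| = 2.8.

2.80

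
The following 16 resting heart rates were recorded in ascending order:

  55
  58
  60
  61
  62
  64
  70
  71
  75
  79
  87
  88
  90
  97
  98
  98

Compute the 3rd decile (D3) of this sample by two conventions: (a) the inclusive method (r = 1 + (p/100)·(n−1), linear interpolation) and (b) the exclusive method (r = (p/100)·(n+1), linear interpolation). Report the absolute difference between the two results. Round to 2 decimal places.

n = 16.
(a) r = 5.5; between ranks 5 (62) and 6 (64): 63.
(b) r = 5.1; between ranks 5 (62) and 6 (64): 62.2.
|63 − 62.2| = 0.8.

0.80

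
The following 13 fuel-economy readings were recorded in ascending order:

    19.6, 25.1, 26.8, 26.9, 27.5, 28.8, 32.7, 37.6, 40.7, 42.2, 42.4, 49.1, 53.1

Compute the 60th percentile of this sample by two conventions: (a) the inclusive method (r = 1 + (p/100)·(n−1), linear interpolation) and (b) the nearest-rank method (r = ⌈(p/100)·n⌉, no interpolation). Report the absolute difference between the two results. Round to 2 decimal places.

n = 13.
(a) r = 8.2; between ranks 8 (37.6) and 9 (40.7): 38.22.
(b) the nearest-rank method: rank 8 → 37.6.
|38.22 − 37.6| = 0.62.

0.62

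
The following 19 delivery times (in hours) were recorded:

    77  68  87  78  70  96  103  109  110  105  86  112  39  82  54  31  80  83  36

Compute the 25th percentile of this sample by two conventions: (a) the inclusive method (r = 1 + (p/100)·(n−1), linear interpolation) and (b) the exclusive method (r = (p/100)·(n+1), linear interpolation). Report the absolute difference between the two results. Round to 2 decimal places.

1.00

Sorted: 31, 36, 39, 54, 68, 70, 77, 78, 80, 82, 83, 86, 87, 96, 103, 105, 109, 110, 112.
n = 19.
(a) r = 5.5; between ranks 5 (68) and 6 (70): 69.
(b) r = 5 → value at rank 5 = 68.
|69 − 68| = 1.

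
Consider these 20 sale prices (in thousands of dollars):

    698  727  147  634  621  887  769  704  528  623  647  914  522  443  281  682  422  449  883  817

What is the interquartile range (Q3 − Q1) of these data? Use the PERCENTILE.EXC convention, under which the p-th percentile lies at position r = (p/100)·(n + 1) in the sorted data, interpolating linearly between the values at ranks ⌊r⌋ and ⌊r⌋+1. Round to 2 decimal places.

291.25

Sorted: 147, 281, 422, 443, 449, 522, 528, 621, 623, 634, 647, 682, 698, 704, 727, 769, 817, 883, 887, 914.
n = 20.
P25: r = 5.25; ranks 5–6 are 449, 522; interpolating gives 467.25.
P75: r = 15.75; ranks 15–16 are 727, 769; interpolating gives 758.5.
Difference: 758.5 − 467.25 = 291.25.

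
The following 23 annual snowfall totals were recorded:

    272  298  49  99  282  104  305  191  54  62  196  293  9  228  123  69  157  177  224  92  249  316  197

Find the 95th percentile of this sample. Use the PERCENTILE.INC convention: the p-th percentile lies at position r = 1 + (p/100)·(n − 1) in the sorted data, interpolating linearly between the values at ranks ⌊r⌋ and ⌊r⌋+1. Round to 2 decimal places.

Sorted: 9, 49, 54, 62, 69, 92, 99, 104, 123, 157, 177, 191, 196, 197, 224, 228, 249, 272, 282, 293, 298, 305, 316.
n = 23.
r = 1 + (95/100)·(23 − 1) = 1 + 20.9 = 21.9.
Rank 21 is 298 and rank 22 is 305.
Interpolate: 298 + 0.9·(305 − 298) = 298 + 0.9·7 = 304.3.

304.30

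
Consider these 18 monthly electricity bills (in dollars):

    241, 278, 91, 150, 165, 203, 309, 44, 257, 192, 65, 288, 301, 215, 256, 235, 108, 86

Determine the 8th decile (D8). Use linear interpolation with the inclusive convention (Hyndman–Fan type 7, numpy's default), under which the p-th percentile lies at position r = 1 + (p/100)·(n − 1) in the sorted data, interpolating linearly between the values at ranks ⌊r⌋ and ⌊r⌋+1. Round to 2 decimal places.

269.60

Sorted: 44, 65, 86, 91, 108, 150, 165, 192, 203, 215, 235, 241, 256, 257, 278, 288, 301, 309.
n = 18.
r = 1 + (80/100)·(18 − 1) = 1 + 13.6 = 14.6.
Rank 14 is 257 and rank 15 is 278.
Interpolate: 257 + 0.6·(278 − 257) = 257 + 0.6·21 = 269.6.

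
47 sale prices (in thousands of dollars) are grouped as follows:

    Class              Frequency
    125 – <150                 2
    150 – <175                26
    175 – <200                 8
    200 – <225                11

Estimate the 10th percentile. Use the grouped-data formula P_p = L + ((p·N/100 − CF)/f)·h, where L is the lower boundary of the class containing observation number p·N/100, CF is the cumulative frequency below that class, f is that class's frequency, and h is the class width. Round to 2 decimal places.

152.60

N = 47; target position k = 10/100 · 47 = 4.7.
Cumulative frequencies: 2, 28, 36, 47.
Observation 4.7 falls in the class 150 – <175.
L = 150, CF = 2, f = 26, h = 25.
P10 = 150 + ((4.7 − 2)/26)·25 = 150 + 2.59615 = 152.596.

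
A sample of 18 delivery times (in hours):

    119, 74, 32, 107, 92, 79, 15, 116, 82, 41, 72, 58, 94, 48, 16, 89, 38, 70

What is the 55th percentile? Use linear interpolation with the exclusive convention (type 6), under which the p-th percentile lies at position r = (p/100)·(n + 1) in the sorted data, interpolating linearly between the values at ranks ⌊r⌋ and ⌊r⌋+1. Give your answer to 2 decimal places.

Sorted: 15, 16, 32, 38, 41, 48, 58, 70, 72, 74, 79, 82, 89, 92, 94, 107, 116, 119.
n = 18.
r = (55/100)·(18 + 1) = 10.45.
Rank 10 is 74 and rank 11 is 79.
Interpolate: 74 + 0.45·(79 − 74) = 74 + 0.45·5 = 76.25.

76.25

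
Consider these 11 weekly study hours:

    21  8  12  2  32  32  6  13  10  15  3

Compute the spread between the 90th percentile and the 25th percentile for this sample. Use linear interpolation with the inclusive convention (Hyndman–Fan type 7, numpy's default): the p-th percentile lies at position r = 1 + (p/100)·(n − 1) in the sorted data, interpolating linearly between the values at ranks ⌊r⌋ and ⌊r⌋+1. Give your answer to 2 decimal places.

Sorted: 2, 3, 6, 8, 10, 12, 13, 15, 21, 32, 32.
n = 11.
P25: r = 3.5; ranks 3–4 are 6, 8; interpolating gives 7.
P90: r = 10 (integer) → 32.
Difference: 32 − 7 = 25.

25.00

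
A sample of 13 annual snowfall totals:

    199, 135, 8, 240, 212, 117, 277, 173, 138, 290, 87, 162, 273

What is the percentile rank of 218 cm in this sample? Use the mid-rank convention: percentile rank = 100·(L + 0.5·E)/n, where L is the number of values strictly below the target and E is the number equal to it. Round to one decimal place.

69.2

Sorted: 8, 87, 117, 135, 138, 162, 173, 199, 212, 240, 273, 277, 290.
Count below 218: L = 9; count equal: E = 0; n = 13.
Percentile rank = 100·(9 + 0.5·0)/13 = 100·9/13 = 69.23.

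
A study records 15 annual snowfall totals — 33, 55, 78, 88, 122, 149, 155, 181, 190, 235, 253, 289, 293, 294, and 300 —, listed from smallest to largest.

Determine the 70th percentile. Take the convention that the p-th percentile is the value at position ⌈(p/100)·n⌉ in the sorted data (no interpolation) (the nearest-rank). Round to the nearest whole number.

253

n = 15.
Position = ⌈70/100 · 15⌉ = ⌈10.5⌉ = 11.
The value at rank 11 is 253.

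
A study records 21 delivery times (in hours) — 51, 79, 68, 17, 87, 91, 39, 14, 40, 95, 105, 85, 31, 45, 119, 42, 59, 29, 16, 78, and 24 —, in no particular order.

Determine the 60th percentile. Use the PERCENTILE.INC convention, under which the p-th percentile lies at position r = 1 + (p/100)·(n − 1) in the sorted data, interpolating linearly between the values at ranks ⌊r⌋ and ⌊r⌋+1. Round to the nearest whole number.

Sorted: 14, 16, 17, 24, 29, 31, 39, 40, 42, 45, 51, 59, 68, 78, 79, 85, 87, 91, 95, 105, 119.
n = 21.
r = 1 + (60/100)·(21 − 1) = 1 + 12 = 13.
r is an integer, so P60 is the value at rank 13: 68.

68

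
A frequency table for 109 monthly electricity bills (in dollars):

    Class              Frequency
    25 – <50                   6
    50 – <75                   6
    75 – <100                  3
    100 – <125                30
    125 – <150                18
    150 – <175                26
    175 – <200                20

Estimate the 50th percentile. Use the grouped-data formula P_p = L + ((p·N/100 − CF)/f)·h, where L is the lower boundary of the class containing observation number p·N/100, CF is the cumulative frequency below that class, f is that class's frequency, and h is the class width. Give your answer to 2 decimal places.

138.19

N = 109; target position k = 50/100 · 109 = 54.5.
Cumulative frequencies: 6, 12, 15, 45, 63, 89, 109.
Observation 54.5 falls in the class 125 – <150.
L = 125, CF = 45, f = 18, h = 25.
P50 = 125 + ((54.5 − 45)/18)·25 = 125 + 13.1944 = 138.194.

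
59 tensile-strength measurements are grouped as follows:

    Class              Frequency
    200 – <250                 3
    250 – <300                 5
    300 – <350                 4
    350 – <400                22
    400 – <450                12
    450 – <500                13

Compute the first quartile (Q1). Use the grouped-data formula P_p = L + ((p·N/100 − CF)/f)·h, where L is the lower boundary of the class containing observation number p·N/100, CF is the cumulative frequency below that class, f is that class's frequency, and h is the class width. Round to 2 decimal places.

356.25

N = 59; target position k = 25/100 · 59 = 14.75.
Cumulative frequencies: 3, 8, 12, 34, 46, 59.
Observation 14.75 falls in the class 350 – <400.
L = 350, CF = 12, f = 22, h = 50.
P25 = 350 + ((14.75 − 12)/22)·50 = 350 + 6.25 = 356.25.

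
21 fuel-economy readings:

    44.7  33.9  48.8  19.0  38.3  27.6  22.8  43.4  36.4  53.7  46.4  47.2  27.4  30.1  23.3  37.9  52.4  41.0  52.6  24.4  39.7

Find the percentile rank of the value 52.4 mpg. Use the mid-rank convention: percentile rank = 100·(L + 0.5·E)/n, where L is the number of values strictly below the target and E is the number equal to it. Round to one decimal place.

Sorted: 19.0, 22.8, 23.3, 24.4, 27.4, 27.6, 30.1, 33.9, 36.4, 37.9, 38.3, 39.7, 41.0, 43.4, 44.7, 46.4, 47.2, 48.8, 52.4, 52.6, 53.7.
Count below 52.4: L = 18; count equal: E = 1; n = 21.
Percentile rank = 100·(18 + 0.5·1)/21 = 100·18.5/21 = 88.1.

88.1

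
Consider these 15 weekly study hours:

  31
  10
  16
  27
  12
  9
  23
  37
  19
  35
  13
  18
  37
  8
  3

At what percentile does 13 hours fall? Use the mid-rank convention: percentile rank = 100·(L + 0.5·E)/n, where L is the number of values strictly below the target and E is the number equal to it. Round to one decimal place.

36.7

Sorted: 3, 8, 9, 10, 12, 13, 16, 18, 19, 23, 27, 31, 35, 37, 37.
Count below 13: L = 5; count equal: E = 1; n = 15.
Percentile rank = 100·(5 + 0.5·1)/15 = 100·5.5/15 = 36.67.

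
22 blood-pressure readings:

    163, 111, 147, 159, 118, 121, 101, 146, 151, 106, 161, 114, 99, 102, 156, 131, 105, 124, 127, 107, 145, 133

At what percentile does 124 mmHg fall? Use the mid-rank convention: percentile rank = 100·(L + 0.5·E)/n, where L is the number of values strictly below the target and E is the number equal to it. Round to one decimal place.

47.7

Sorted: 99, 101, 102, 105, 106, 107, 111, 114, 118, 121, 124, 127, 131, 133, 145, 146, 147, 151, 156, 159, 161, 163.
Count below 124: L = 10; count equal: E = 1; n = 22.
Percentile rank = 100·(10 + 0.5·1)/22 = 100·10.5/22 = 47.73.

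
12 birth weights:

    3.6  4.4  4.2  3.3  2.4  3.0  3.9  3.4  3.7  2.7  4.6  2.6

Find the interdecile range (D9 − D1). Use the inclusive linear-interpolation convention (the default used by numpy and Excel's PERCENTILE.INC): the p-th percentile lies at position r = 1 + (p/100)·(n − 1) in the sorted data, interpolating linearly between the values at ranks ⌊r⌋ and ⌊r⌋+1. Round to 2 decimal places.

1.77

Sorted: 2.4, 2.6, 2.7, 3.0, 3.3, 3.4, 3.6, 3.7, 3.9, 4.2, 4.4, 4.6.
n = 12.
P10: r = 2.1; ranks 2–3 are 2.6, 2.7; interpolating gives 2.61.
P90: r = 10.9; ranks 10–11 are 4.2, 4.4; interpolating gives 4.38.
Difference: 4.38 − 2.61 = 1.77.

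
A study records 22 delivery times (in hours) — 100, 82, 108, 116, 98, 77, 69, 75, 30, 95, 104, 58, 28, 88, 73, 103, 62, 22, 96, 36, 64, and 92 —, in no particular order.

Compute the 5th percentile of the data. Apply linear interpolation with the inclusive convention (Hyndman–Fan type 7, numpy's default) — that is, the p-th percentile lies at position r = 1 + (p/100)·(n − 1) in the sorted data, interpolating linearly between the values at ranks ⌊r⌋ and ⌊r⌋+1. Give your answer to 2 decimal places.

28.10

Sorted: 22, 28, 30, 36, 58, 62, 64, 69, 73, 75, 77, 82, 88, 92, 95, 96, 98, 100, 103, 104, 108, 116.
n = 22.
r = 1 + (5/100)·(22 − 1) = 1 + 1.05 = 2.05.
Rank 2 is 28 and rank 3 is 30.
Interpolate: 28 + 0.05·(30 − 28) = 28 + 0.05·2 = 28.1.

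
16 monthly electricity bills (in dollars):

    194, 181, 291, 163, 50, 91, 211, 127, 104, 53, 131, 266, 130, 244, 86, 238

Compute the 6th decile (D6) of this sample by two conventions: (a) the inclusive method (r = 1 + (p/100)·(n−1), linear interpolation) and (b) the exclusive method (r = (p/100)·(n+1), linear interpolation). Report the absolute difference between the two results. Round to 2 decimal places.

2.60

Sorted: 50, 53, 86, 91, 104, 127, 130, 131, 163, 181, 194, 211, 238, 244, 266, 291.
n = 16.
(a) r = 10 → value at rank 10 = 181.
(b) r = 10.2; between ranks 10 (181) and 11 (194): 183.6.
|181 − 183.6| = 2.6.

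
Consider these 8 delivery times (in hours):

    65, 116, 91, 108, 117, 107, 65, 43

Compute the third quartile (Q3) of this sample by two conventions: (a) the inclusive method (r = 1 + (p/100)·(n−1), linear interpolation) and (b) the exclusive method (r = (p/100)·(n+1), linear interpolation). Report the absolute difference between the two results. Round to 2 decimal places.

4.00

Sorted: 43, 65, 65, 91, 107, 108, 116, 117.
n = 8.
(a) r = 6.25; between ranks 6 (108) and 7 (116): 110.
(b) r = 6.75; between ranks 6 (108) and 7 (116): 114.
|110 − 114| = 4.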